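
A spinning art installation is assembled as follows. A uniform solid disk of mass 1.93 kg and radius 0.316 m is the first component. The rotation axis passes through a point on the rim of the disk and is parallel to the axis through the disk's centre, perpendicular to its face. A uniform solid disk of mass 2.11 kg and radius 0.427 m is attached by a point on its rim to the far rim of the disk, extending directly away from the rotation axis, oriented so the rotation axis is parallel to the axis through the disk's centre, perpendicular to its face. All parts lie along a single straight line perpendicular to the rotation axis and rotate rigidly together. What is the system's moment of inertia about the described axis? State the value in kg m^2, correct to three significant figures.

2.85

Solid disk: I_cm = (1/2)MR² = (1/2)(1.93)(0.316)² = 0.096361 kg m^2; centre at d = 0.316 m, so the parallel axis theorem gives I = 0.096361 + (1.93)(0.316)² = 0.28908 kg m^2.
Solid disk: I_cm = (1/2)MR² = (1/2)(2.11)(0.427)² = 0.19236 kg m^2; centre at d = 0.316 + 0.316 + 0.427 = 1.059 m, so the parallel axis theorem gives I = 0.19236 + (2.11)(1.059)² = 2.5587 kg m^2.
Total I = 0.28908 + 2.5587 = 2.8478 kg m^2.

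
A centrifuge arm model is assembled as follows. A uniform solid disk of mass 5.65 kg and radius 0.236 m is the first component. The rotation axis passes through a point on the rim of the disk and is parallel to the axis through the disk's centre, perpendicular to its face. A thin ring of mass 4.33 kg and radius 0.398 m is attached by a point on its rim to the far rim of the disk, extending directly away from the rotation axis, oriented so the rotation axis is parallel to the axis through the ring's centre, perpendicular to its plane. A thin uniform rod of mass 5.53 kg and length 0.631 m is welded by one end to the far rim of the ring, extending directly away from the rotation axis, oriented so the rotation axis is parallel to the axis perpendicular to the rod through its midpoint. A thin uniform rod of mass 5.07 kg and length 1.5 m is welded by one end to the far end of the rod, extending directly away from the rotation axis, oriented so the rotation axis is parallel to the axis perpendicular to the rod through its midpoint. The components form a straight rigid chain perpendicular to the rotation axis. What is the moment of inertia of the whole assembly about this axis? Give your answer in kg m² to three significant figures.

Solid disk: I_cm = (1/2)MR² = (1/2)(5.65)(0.236)² = 0.15734 kg m²; centre at d = 0.236 m, so I = I_cm + Md² gives I = 0.15734 + (5.65)(0.236)² = 0.47202 kg m².
Thin ring: I_cm = MR² = (4.33)(0.398)² = 0.68589 kg m²; centre at d = 0.236 + 0.236 + 0.398 = 0.87 m, so I = I_cm + Md² gives I = 0.68589 + (4.33)(0.87)² = 3.9633 kg m².
Thin rod: I_cm = (1/12)ML² = (1/12)(5.53)(0.631)² = 0.18349 kg m²; centre at d = 0.236 + 0.236 + 0.398 + 0.398 + 0.3155 = 1.5835 m, so I = I_cm + Md² gives I = 0.18349 + (5.53)(1.5835)² = 14.05 kg m².
Thin rod: I_cm = (1/12)ML² = (1/12)(5.07)(1.5)² = 0.95062 kg m²; centre at d = 0.236 + 0.236 + 0.398 + 0.398 + 0.3155 + 0.3155 + 0.75 = 2.649 m, so I = I_cm + Md² gives I = 0.95062 + (5.07)(2.649)² = 36.528 kg m².
Total I = 0.47202 + 3.9633 + 14.05 + 36.528 = 55.013 kg m².

55.0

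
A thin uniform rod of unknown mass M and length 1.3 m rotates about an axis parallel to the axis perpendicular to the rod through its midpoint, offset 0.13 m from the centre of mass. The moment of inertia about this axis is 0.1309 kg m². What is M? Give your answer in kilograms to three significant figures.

0.830

I = I_cm + Md² = (1/12)ML² + Md² = M·[0.0833333·(1.3)² + (0.13)²] = M·0.15773.
So M = 0.1309 / 0.15773 = 0.82988 kg.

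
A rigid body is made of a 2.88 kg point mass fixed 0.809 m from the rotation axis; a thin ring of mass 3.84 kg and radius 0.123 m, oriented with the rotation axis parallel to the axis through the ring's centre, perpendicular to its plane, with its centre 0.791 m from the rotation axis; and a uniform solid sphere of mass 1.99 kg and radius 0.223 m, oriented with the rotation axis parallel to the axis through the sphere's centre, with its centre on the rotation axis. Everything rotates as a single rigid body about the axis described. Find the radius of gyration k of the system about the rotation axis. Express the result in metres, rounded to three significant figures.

0.710

Point mass: I_cm = 0; centre at d = 0.809 m, so the parallel axis theorem gives I = 0 + (2.88)(0.809)² = 1.8849 kg·m².
Thin ring: I_cm = MR² = (3.84)(0.123)² = 0.058095 kg·m²; centre at d = 0.791 m, so the parallel axis theorem gives I = 0.058095 + (3.84)(0.791)² = 2.4607 kg·m².
Solid sphere: I_cm = (2/5)MR² = (2/5)(1.99)(0.223)² = 0.039584 kg·m²; axis through the centre, so I = 0.039584 kg·m².
Total I = 4.3852 kg·m²; total mass M = 8.71 kg.
k = √(I/M) = √(4.3852/8.71) = 0.70955 m.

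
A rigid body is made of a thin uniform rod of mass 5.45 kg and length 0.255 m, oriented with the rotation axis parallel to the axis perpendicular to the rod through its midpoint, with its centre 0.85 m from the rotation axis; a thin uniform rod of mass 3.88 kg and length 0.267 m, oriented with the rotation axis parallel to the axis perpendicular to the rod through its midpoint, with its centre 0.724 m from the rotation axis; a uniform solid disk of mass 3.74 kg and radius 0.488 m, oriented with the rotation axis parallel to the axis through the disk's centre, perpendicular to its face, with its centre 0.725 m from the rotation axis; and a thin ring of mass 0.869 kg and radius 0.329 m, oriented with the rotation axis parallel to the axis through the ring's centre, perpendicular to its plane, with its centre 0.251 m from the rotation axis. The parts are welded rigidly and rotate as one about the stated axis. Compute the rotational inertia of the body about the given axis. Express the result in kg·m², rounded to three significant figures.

Thin rod: I_cm = (1/12)ML² = (1/12)(5.45)(0.255)² = 0.029532 kg·m²; centre at d = 0.85 m, so the parallel axis theorem gives I = 0.029532 + (5.45)(0.85)² = 3.9672 kg·m².
Thin rod: I_cm = (1/12)ML² = (1/12)(3.88)(0.267)² = 0.02305 kg·m²; centre at d = 0.724 m, so the parallel axis theorem gives I = 0.02305 + (3.88)(0.724)² = 2.0569 kg·m².
Solid disk: I_cm = (1/2)MR² = (1/2)(3.74)(0.488)² = 0.44533 kg·m²; centre at d = 0.725 m, so the parallel axis theorem gives I = 0.44533 + (3.74)(0.725)² = 2.4112 kg·m².
Thin ring: I_cm = MR² = (0.869)(0.329)² = 0.094061 kg·m²; centre at d = 0.251 m, so the parallel axis theorem gives I = 0.094061 + (0.869)(0.251)² = 0.14881 kg·m².
Total I = 3.9672 + 2.0569 + 2.4112 + 0.14881 = 8.584 kg·m².

8.58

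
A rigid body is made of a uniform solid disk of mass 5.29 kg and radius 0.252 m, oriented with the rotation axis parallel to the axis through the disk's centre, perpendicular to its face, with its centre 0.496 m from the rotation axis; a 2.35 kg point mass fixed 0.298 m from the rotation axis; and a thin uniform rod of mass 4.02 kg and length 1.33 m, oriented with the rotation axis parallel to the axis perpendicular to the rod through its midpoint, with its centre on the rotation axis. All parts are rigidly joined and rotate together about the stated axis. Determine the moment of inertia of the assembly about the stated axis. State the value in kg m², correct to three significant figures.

2.27

Solid disk: I_cm = (1/2)MR² = (1/2)(5.29)(0.252)² = 0.16797 kg m²; centre at d = 0.496 m, so I = I_cm + Md² gives I = 0.16797 + (5.29)(0.496)² = 1.4694 kg m².
Point mass: I_cm = 0; centre at d = 0.298 m, so I = I_cm + Md² gives I = 0 + (2.35)(0.298)² = 0.20869 kg m².
Thin rod: I_cm = (1/12)ML² = (1/12)(4.02)(1.33)² = 0.59258 kg m²; axis through the centre, so I = 0.59258 kg m².
Total I = 1.4694 + 0.20869 + 0.59258 = 2.2707 kg m².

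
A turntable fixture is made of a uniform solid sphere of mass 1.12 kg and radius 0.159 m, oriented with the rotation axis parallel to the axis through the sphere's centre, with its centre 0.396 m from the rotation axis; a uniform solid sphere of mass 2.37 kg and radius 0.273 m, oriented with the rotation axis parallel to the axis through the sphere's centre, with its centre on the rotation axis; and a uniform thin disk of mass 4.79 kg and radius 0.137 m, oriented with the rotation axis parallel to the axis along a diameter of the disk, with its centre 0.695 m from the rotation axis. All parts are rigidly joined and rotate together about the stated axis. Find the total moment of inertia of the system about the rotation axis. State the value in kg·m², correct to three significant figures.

2.59

Solid sphere: I_cm = (2/5)MR² = (2/5)(1.12)(0.159)² = 0.011326 kg·m²; centre at d = 0.396 m, so the parallel axis theorem gives I = 0.011326 + (1.12)(0.396)² = 0.18696 kg·m².
Solid sphere: I_cm = (2/5)MR² = (2/5)(2.37)(0.273)² = 0.070653 kg·m²; axis through the centre, so I = 0.070653 kg·m².
Thin disk: I_cm = (1/4)MR² = (1/4)(4.79)(0.137)² = 0.022476 kg·m²; centre at d = 0.695 m, so the parallel axis theorem gives I = 0.022476 + (4.79)(0.695)² = 2.3362 kg·m².
Total I = 0.18696 + 0.070653 + 2.3362 = 2.5938 kg·m².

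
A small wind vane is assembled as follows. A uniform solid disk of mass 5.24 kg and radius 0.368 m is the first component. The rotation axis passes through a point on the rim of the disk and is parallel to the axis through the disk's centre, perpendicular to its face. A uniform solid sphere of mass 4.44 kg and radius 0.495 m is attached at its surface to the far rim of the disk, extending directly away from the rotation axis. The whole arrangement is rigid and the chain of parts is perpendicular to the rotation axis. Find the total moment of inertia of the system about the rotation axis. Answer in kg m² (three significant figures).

Solid disk: I_cm = (1/2)MR² = (1/2)(5.24)(0.368)² = 0.35481 kg m²; centre at d = 0.368 m, so I = I_cm + Md² gives I = 0.35481 + (5.24)(0.368)² = 1.0644 kg m².
Solid sphere: I_cm = (2/5)MR² = (2/5)(4.44)(0.495)² = 0.43516 kg m²; centre at d = 0.368 + 0.368 + 0.495 = 1.231 m, so I = I_cm + Md² gives I = 0.43516 + (4.44)(1.231)² = 7.1634 kg m².
Total I = 1.0644 + 7.1634 = 8.2278 kg m².

8.23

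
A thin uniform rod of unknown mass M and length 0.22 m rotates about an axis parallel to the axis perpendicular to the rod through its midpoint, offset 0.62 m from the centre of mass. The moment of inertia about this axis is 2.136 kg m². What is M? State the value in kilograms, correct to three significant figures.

5.50

I = I_cm + Md² = (1/12)ML² + Md² = M·[0.0833333·(0.22)² + (0.62)²] = M·0.38843.
So M = 2.136 / 0.38843 = 5.499 kg.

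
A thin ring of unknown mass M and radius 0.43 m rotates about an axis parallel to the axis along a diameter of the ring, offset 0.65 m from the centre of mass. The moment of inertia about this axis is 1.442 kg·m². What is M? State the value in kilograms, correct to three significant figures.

I = I_cm + Md² = (1/2)MR² + Md² = M·[0.5·(0.43)² + (0.65)²] = M·0.51495.
So M = 1.442 / 0.51495 = 2.8003 kg.

2.80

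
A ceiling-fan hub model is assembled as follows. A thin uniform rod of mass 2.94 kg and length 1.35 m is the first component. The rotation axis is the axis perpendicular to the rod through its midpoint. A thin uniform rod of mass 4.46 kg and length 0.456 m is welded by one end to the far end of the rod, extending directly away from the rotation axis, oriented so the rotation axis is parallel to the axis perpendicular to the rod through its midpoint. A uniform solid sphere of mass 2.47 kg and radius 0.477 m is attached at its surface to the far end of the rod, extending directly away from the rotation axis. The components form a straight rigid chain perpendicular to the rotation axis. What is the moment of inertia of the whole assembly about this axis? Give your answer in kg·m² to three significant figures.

Thin rod: I_cm = (1/12)ML² = (1/12)(2.94)(1.35)² = 0.44651 kg·m²; axis through the centre, so I = 0.44651 kg·m².
Thin rod: I_cm = (1/12)ML² = (1/12)(4.46)(0.456)² = 0.077283 kg·m²; centre at d = 0.675 + 0.228 = 0.903 m, so the parallel axis theorem gives I = 0.077283 + (4.46)(0.903)² = 3.714 kg·m².
Solid sphere: I_cm = (2/5)MR² = (2/5)(2.47)(0.477)² = 0.2248 kg·m²; centre at d = 0.675 + 0.228 + 0.228 + 0.477 = 1.608 m, so the parallel axis theorem gives I = 0.2248 + (2.47)(1.608)² = 6.6114 kg·m².
Total I = 0.44651 + 3.714 + 6.6114 = 10.772 kg·m².

10.8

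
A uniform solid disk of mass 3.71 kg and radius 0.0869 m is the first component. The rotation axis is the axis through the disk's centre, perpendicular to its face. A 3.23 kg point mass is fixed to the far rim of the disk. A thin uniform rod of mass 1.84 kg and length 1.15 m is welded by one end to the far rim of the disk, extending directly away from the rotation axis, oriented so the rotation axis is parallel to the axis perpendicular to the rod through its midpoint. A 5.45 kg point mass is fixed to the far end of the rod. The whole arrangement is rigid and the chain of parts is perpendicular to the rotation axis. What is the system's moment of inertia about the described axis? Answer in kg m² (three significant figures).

9.39

Solid disk: I_cm = (1/2)MR² = (1/2)(3.71)(0.0869)² = 0.014008 kg m²; axis through the centre, so I = 0.014008 kg m².
Point mass: I_cm = 0; centre at d = 0.0869 m, so I = I_cm + Md² gives I = 0 + (3.23)(0.0869)² = 0.024392 kg m².
Thin rod: I_cm = (1/12)ML² = (1/12)(1.84)(1.15)² = 0.20278 kg m²; centre at d = 0.0869 + 0.575 = 0.6619 m, so I = I_cm + Md² gives I = 0.20278 + (1.84)(0.6619)² = 1.0089 kg m².
Point mass: I_cm = 0; centre at d = 0.0869 + 0.575 + 0.575 = 1.2369 m, so I = I_cm + Md² gives I = 0 + (5.45)(1.2369)² = 8.3381 kg m².
Total I = 0.014008 + 0.024392 + 1.0089 + 8.3381 = 9.3854 kg m².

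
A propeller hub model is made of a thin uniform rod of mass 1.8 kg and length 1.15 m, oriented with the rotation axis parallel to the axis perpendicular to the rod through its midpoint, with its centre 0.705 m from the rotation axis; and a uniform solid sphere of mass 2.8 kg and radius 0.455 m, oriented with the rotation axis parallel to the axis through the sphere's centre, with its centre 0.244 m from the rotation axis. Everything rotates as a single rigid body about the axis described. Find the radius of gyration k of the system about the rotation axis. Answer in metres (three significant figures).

0.569

Thin rod: I_cm = (1/12)ML² = (1/12)(1.8)(1.15)² = 0.19837 kg m^2; centre at d = 0.705 m, so I = I_cm + Md² gives I = 0.19837 + (1.8)(0.705)² = 1.093 kg m^2.
Solid sphere: I_cm = (2/5)MR² = (2/5)(2.8)(0.455)² = 0.23187 kg m^2; centre at d = 0.244 m, so I = I_cm + Md² gives I = 0.23187 + (2.8)(0.244)² = 0.39857 kg m^2.
Total I = 1.4916 kg m^2; total mass M = 4.6 kg.
k = √(I/M) = √(1.4916/4.6) = 0.56944 m.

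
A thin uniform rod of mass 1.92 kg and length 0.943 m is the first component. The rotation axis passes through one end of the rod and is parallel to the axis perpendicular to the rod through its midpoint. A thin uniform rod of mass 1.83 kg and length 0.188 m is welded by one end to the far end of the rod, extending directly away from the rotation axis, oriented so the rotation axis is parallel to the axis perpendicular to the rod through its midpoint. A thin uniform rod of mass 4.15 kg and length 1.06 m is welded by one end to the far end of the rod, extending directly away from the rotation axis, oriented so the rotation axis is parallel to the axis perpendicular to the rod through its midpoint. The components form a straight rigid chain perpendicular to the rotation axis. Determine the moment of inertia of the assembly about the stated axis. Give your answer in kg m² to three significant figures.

14.4

Thin rod: I_cm = (1/12)ML² = (1/12)(1.92)(0.943)² = 0.14228 kg m²; centre at d = 0.4715 m, so the parallel axis theorem gives I = 0.14228 + (1.92)(0.4715)² = 0.56912 kg m².
Thin rod: I_cm = (1/12)ML² = (1/12)(1.83)(0.188)² = 0.00539 kg m²; centre at d = 0.4715 + 0.4715 + 0.094 = 1.037 m, so the parallel axis theorem gives I = 0.00539 + (1.83)(1.037)² = 1.9733 kg m².
Thin rod: I_cm = (1/12)ML² = (1/12)(4.15)(1.06)² = 0.38858 kg m²; centre at d = 0.4715 + 0.4715 + 0.094 + 0.094 + 0.53 = 1.661 m, so the parallel axis theorem gives I = 0.38858 + (4.15)(1.661)² = 11.838 kg m².
Total I = 0.56912 + 1.9733 + 11.838 = 14.381 kg m².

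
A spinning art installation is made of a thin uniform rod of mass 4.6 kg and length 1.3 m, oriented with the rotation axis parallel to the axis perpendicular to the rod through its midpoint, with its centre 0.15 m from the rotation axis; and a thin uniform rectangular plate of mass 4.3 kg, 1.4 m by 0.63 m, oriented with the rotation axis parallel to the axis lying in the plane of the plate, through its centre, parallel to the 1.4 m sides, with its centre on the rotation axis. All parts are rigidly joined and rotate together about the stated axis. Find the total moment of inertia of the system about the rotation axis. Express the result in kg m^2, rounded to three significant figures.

Thin rod: I_cm = (1/12)ML² = (1/12)(4.6)(1.3)² = 0.64783 kg m^2; centre at d = 0.15 m, so I = I_cm + Md² gives I = 0.64783 + (4.6)(0.15)² = 0.75133 kg m^2.
Rectangular plate: I_cm = (1/12)Mb² = (1/12)(4.3)(0.63)² = 0.14222 kg m^2; axis through the centre, so I = 0.14222 kg m^2.
Total I = 0.75133 + 0.14222 = 0.89356 kg m^2.

0.894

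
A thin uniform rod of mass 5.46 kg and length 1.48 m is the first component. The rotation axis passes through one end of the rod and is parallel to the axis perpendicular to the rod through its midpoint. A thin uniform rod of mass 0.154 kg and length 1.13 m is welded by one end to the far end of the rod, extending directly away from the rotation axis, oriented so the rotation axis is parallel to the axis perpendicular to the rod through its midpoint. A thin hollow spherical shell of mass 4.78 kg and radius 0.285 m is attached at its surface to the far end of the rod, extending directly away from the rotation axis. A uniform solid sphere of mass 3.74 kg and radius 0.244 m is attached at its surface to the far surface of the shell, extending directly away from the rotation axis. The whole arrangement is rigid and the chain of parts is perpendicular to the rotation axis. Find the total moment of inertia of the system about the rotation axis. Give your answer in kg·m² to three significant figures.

Thin rod: I_cm = (1/12)ML² = (1/12)(5.46)(1.48)² = 0.99663 kg·m²; centre at d = 0.74 m, so I = I_cm + Md² gives I = 0.99663 + (5.46)(0.74)² = 3.9865 kg·m².
Thin rod: I_cm = (1/12)ML² = (1/12)(0.154)(1.13)² = 0.016387 kg·m²; centre at d = 0.74 + 0.74 + 0.565 = 2.045 m, so I = I_cm + Md² gives I = 0.016387 + (0.154)(2.045)² = 0.66042 kg·m².
Spherical shell: I_cm = (2/3)MR² = (2/3)(4.78)(0.285)² = 0.25884 kg·m²; centre at d = 0.74 + 0.74 + 0.565 + 0.565 + 0.285 = 2.895 m, so I = I_cm + Md² gives I = 0.25884 + (4.78)(2.895)² = 40.32 kg·m².
Solid sphere: I_cm = (2/5)MR² = (2/5)(3.74)(0.244)² = 0.089066 kg·m²; centre at d = 0.74 + 0.74 + 0.565 + 0.565 + 0.285 + 0.285 + 0.244 = 3.424 m, so I = I_cm + Md² gives I = 0.089066 + (3.74)(3.424)² = 43.936 kg·m².
Total I = 3.9865 + 0.66042 + 40.32 + 43.936 = 88.903 kg·m².

88.9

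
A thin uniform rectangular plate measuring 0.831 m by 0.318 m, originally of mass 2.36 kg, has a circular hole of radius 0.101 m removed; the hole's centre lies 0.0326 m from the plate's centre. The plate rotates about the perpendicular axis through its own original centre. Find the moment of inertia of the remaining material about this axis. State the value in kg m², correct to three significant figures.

Unpierced body about its centre: I₀ = (1/12)M(a²+b²) = (1/12)(2.36)[(0.831)² + (0.318)²] = 0.1557 kg m².
The removed disk has mass m = M·πr²/(ab) = (2.36)·π(0.101)²/(0.831·0.318) = 0.2862 kg (same uniform areal density).
Its moment of inertia about the rotation axis (parallel-axis theorem): I_hole = (1/2)mr² + md² = (1/2)(0.2862)(0.101)² + (0.2862)(0.0326)² = 0.001764 kg m².
Treating the hole as negative mass, I = I₀ − I_hole = 0.1557 − 0.001764 = 0.15393 kg m².

0.154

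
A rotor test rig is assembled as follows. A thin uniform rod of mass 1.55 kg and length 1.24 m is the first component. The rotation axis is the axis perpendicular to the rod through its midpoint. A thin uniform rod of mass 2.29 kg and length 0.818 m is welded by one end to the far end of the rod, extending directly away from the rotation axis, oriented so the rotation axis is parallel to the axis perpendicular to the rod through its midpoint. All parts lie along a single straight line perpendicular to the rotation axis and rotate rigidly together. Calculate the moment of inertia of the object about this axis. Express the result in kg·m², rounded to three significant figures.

Thin rod: I_cm = (1/12)ML² = (1/12)(1.55)(1.24)² = 0.19861 kg·m²; axis through the centre, so I = 0.19861 kg·m².
Thin rod: I_cm = (1/12)ML² = (1/12)(2.29)(0.818)² = 0.12769 kg·m²; centre at d = 0.62 + 0.409 = 1.029 m, so the parallel axis theorem gives I = 0.12769 + (2.29)(1.029)² = 2.5524 kg·m².
Total I = 0.19861 + 2.5524 = 2.751 kg·m².

2.75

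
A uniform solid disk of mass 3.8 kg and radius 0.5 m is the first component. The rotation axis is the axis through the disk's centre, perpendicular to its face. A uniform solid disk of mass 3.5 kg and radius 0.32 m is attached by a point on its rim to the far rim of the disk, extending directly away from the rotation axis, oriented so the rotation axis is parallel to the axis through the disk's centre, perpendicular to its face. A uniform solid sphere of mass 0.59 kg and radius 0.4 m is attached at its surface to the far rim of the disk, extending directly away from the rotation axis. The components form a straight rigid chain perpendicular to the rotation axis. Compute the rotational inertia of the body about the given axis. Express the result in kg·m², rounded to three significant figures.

4.44

Solid disk: I_cm = (1/2)MR² = (1/2)(3.8)(0.5)² = 0.475 kg·m²; axis through the centre, so I = 0.475 kg·m².
Solid disk: I_cm = (1/2)MR² = (1/2)(3.5)(0.32)² = 0.1792 kg·m²; centre at d = 0.5 + 0.32 = 0.82 m, so the parallel axis theorem gives I = 0.1792 + (3.5)(0.82)² = 2.5326 kg·m².
Solid sphere: I_cm = (2/5)MR² = (2/5)(0.59)(0.4)² = 0.03776 kg·m²; centre at d = 0.5 + 0.32 + 0.32 + 0.4 = 1.54 m, so the parallel axis theorem gives I = 0.03776 + (0.59)(1.54)² = 1.437 kg·m².
Total I = 0.475 + 2.5326 + 1.437 = 4.4446 kg·m².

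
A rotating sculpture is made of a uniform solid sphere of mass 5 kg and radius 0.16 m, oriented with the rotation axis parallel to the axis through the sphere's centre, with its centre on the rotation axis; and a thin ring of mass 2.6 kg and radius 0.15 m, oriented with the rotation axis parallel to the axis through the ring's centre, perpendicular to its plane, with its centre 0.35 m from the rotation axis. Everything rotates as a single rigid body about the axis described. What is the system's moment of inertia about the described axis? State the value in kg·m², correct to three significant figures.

0.428

Solid sphere: I_cm = (2/5)MR² = (2/5)(5)(0.16)² = 0.0512 kg·m²; axis through the centre, so I = 0.0512 kg·m².
Thin ring: I_cm = MR² = (2.6)(0.15)² = 0.0585 kg·m²; centre at d = 0.35 m, so I = I_cm + Md² gives I = 0.0585 + (2.6)(0.35)² = 0.377 kg·m².
Total I = 0.0512 + 0.377 = 0.4282 kg·m².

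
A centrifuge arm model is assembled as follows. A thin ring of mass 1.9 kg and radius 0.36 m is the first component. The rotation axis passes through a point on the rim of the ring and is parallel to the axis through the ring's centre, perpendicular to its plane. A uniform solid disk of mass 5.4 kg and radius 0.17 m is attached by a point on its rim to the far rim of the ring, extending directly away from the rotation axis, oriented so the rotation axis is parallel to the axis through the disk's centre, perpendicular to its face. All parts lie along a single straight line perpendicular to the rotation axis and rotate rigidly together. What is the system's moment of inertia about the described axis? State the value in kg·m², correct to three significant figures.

4.85

Thin ring: I_cm = MR² = (1.9)(0.36)² = 0.24624 kg·m²; centre at d = 0.36 m, so I = I_cm + Md² gives I = 0.24624 + (1.9)(0.36)² = 0.49248 kg·m².
Solid disk: I_cm = (1/2)MR² = (1/2)(5.4)(0.17)² = 0.07803 kg·m²; centre at d = 0.36 + 0.36 + 0.17 = 0.89 m, so I = I_cm + Md² gives I = 0.07803 + (5.4)(0.89)² = 4.3554 kg·m².
Total I = 0.49248 + 4.3554 = 4.8479 kg·m².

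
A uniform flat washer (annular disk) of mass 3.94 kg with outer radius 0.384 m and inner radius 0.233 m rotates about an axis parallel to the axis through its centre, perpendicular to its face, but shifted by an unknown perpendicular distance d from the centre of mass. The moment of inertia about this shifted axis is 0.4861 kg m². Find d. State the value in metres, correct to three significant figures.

0.150

About the centre-of-mass axis, I_cm = (1/2)M(R²+r²) = (1/2)(3.94)[(0.384)² + (0.233)²] = 0.39744 kg m².
Parallel axis theorem: I = I_cm + Md², so Md² = 0.4861 − 0.39744 = 0.088662 kg m².
d = √(0.088662 / 3.94) = 0.15001 m.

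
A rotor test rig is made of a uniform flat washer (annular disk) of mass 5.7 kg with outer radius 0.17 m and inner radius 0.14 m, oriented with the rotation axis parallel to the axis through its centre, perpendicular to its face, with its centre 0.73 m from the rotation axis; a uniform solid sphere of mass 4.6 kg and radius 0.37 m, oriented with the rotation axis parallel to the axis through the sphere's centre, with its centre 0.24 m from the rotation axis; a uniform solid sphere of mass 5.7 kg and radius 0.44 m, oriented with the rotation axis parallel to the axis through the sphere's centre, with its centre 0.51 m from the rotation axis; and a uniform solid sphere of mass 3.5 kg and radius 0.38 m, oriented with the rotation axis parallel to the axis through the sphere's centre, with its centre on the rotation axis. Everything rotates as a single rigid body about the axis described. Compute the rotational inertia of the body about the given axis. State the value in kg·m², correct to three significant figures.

Annular disk: I_cm = (1/2)M(R²+r²) = (1/2)(5.7)[(0.17)² + (0.14)²] = 0.13823 kg·m²; centre at d = 0.73 m, so I = I_cm + Md² gives I = 0.13823 + (5.7)(0.73)² = 3.1758 kg·m².
Solid sphere: I_cm = (2/5)MR² = (2/5)(4.6)(0.37)² = 0.2519 kg·m²; centre at d = 0.24 m, so I = I_cm + Md² gives I = 0.2519 + (4.6)(0.24)² = 0.51686 kg·m².
Solid sphere: I_cm = (2/5)MR² = (2/5)(5.7)(0.44)² = 0.44141 kg·m²; centre at d = 0.51 m, so I = I_cm + Md² gives I = 0.44141 + (5.7)(0.51)² = 1.924 kg·m².
Solid sphere: I_cm = (2/5)MR² = (2/5)(3.5)(0.38)² = 0.20216 kg·m²; axis through the centre, so I = 0.20216 kg·m².
Total I = 3.1758 + 0.51686 + 1.924 + 0.20216 = 5.8187 kg·m².

5.82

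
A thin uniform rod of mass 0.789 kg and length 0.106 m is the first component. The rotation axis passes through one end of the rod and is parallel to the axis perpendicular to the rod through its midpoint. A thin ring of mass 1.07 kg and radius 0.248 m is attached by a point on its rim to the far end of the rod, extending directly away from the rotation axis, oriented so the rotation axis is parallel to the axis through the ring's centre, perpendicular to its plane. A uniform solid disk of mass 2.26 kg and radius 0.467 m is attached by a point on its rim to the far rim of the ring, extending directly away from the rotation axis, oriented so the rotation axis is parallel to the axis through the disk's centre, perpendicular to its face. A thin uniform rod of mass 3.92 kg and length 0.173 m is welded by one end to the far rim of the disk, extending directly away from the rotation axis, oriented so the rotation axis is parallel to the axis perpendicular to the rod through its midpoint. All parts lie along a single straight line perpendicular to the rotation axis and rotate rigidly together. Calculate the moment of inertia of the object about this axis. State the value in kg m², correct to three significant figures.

Thin rod: I_cm = (1/12)ML² = (1/12)(0.789)(0.106)² = 0.00073877 kg m²; centre at d = 0.053 m, so I = I_cm + Md² gives I = 0.00073877 + (0.789)(0.053)² = 0.0029551 kg m².
Thin ring: I_cm = MR² = (1.07)(0.248)² = 0.065809 kg m²; centre at d = 0.053 + 0.053 + 0.248 = 0.354 m, so I = I_cm + Md² gives I = 0.065809 + (1.07)(0.354)² = 0.1999 kg m².
Solid disk: I_cm = (1/2)MR² = (1/2)(2.26)(0.467)² = 0.24644 kg m²; centre at d = 0.053 + 0.053 + 0.248 + 0.248 + 0.467 = 1.069 m, so I = I_cm + Md² gives I = 0.24644 + (2.26)(1.069)² = 2.8291 kg m².
Thin rod: I_cm = (1/12)ML² = (1/12)(3.92)(0.173)² = 0.0097768 kg m²; centre at d = 0.053 + 0.053 + 0.248 + 0.248 + 0.467 + 0.467 + 0.0865 = 1.6225 m, so I = I_cm + Md² gives I = 0.0097768 + (3.92)(1.6225)² = 10.329 kg m².
Total I = 0.0029551 + 0.1999 + 2.8291 + 10.329 = 13.361 kg m².

13.4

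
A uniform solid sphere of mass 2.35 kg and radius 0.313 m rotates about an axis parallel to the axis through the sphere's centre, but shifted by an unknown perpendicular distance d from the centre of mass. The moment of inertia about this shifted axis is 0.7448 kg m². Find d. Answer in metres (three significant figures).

0.527

About the centre-of-mass axis, I_cm = (2/5)MR² = (2/5)(2.35)(0.313)² = 0.092091 kg m².
Parallel axis theorem: I = I_cm + Md², so Md² = 0.7448 − 0.092091 = 0.65271 kg m².
d = √(0.65271 / 2.35) = 0.52702 m.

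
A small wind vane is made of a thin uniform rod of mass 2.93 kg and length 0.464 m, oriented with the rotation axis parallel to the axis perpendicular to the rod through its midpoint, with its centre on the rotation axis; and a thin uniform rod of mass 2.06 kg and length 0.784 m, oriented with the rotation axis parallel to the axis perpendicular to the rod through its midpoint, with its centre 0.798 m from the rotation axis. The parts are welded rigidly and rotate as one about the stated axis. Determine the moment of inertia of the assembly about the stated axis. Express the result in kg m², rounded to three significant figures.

1.47

Thin rod: I_cm = (1/12)ML² = (1/12)(2.93)(0.464)² = 0.052568 kg m²; axis through the centre, so I = 0.052568 kg m².
Thin rod: I_cm = (1/12)ML² = (1/12)(2.06)(0.784)² = 0.10552 kg m²; centre at d = 0.798 m, so the parallel axis theorem gives I = 0.10552 + (2.06)(0.798)² = 1.4173 kg m².
Total I = 0.052568 + 1.4173 = 1.4699 kg m².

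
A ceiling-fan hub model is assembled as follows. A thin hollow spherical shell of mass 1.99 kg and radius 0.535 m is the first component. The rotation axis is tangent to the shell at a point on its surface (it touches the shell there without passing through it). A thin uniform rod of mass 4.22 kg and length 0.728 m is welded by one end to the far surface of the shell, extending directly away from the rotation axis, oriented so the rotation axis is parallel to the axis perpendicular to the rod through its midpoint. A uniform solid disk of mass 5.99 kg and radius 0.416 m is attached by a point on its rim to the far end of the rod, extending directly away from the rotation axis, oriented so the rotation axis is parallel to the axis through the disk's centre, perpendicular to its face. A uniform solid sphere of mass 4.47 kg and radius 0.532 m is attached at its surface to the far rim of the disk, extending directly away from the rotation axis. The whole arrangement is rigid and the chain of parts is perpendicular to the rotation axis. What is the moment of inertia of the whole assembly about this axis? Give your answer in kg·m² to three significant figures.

84.9

Spherical shell: I_cm = (2/3)MR² = (2/3)(1.99)(0.535)² = 0.37973 kg·m²; centre at d = 0.535 m, so I = I_cm + Md² gives I = 0.37973 + (1.99)(0.535)² = 0.94931 kg·m².
Thin rod: I_cm = (1/12)ML² = (1/12)(4.22)(0.728)² = 0.18638 kg·m²; centre at d = 0.535 + 0.535 + 0.364 = 1.434 m, so I = I_cm + Md² gives I = 0.18638 + (4.22)(1.434)² = 8.8642 kg·m².
Solid disk: I_cm = (1/2)MR² = (1/2)(5.99)(0.416)² = 0.5183 kg·m²; centre at d = 0.535 + 0.535 + 0.364 + 0.364 + 0.416 = 2.214 m, so I = I_cm + Md² gives I = 0.5183 + (5.99)(2.214)² = 29.88 kg·m².
Solid sphere: I_cm = (2/5)MR² = (2/5)(4.47)(0.532)² = 0.50605 kg·m²; centre at d = 0.535 + 0.535 + 0.364 + 0.364 + 0.416 + 0.416 + 0.532 = 3.162 m, so I = I_cm + Md² gives I = 0.50605 + (4.47)(3.162)² = 45.198 kg·m².
Total I = 0.94931 + 8.8642 + 29.88 + 45.198 = 84.892 kg·m².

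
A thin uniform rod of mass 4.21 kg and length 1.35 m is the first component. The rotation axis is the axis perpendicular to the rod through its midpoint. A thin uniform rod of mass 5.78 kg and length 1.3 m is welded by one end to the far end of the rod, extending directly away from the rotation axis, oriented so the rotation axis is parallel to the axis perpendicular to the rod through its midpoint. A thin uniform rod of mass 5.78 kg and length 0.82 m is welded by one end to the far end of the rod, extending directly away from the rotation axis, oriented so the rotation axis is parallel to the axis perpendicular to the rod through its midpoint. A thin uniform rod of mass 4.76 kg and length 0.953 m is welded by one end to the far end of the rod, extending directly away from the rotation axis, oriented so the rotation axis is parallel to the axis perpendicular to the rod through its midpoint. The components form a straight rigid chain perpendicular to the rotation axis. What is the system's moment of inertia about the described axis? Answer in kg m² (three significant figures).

96.1

Thin rod: I_cm = (1/12)ML² = (1/12)(4.21)(1.35)² = 0.63939 kg m²; axis through the centre, so I = 0.63939 kg m².
Thin rod: I_cm = (1/12)ML² = (1/12)(5.78)(1.3)² = 0.81402 kg m²; centre at d = 0.675 + 0.65 = 1.325 m, so I = I_cm + Md² gives I = 0.81402 + (5.78)(1.325)² = 10.962 kg m².
Thin rod: I_cm = (1/12)ML² = (1/12)(5.78)(0.82)² = 0.32387 kg m²; centre at d = 0.675 + 0.65 + 0.65 + 0.41 = 2.385 m, so I = I_cm + Md² gives I = 0.32387 + (5.78)(2.385)² = 33.202 kg m².
Thin rod: I_cm = (1/12)ML² = (1/12)(4.76)(0.953)² = 0.36026 kg m²; centre at d = 0.675 + 0.65 + 0.65 + 0.41 + 0.41 + 0.4765 = 3.2715 m, so I = I_cm + Md² gives I = 0.36026 + (4.76)(3.2715)² = 51.305 kg m².
Total I = 0.63939 + 10.962 + 33.202 + 51.305 = 96.108 kg m².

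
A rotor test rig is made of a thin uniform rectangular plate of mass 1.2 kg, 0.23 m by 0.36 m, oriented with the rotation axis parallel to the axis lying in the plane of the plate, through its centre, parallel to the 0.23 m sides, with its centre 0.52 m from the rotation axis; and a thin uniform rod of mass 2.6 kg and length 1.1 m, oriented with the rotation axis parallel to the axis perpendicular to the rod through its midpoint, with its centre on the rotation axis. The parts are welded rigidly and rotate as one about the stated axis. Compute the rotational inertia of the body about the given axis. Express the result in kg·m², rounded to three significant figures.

Rectangular plate: I_cm = (1/12)Mb² = (1/12)(1.2)(0.36)² = 0.01296 kg·m²; centre at d = 0.52 m, so I = I_cm + Md² gives I = 0.01296 + (1.2)(0.52)² = 0.33744 kg·m².
Thin rod: I_cm = (1/12)ML² = (1/12)(2.6)(1.1)² = 0.26217 kg·m²; axis through the centre, so I = 0.26217 kg·m².
Total I = 0.33744 + 0.26217 = 0.59961 kg·m².

0.600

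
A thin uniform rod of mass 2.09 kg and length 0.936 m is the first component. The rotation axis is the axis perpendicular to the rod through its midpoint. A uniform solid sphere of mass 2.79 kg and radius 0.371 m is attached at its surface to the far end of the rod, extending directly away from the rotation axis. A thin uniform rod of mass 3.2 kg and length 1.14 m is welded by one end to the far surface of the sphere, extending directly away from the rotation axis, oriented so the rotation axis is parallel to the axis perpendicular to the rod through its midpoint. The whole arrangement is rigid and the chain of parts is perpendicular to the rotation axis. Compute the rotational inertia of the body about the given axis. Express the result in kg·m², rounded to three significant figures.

12.8

Thin rod: I_cm = (1/12)ML² = (1/12)(2.09)(0.936)² = 0.15259 kg·m²; axis through the centre, so I = 0.15259 kg·m².
Solid sphere: I_cm = (2/5)MR² = (2/5)(2.79)(0.371)² = 0.15361 kg·m²; centre at d = 0.468 + 0.371 = 0.839 m, so I = I_cm + Md² gives I = 0.15361 + (2.79)(0.839)² = 2.1175 kg·m².
Thin rod: I_cm = (1/12)ML² = (1/12)(3.2)(1.14)² = 0.34656 kg·m²; centre at d = 0.468 + 0.371 + 0.371 + 0.57 = 1.78 m, so I = I_cm + Md² gives I = 0.34656 + (3.2)(1.78)² = 10.485 kg·m².
Total I = 0.15259 + 2.1175 + 10.485 = 12.756 kg·m².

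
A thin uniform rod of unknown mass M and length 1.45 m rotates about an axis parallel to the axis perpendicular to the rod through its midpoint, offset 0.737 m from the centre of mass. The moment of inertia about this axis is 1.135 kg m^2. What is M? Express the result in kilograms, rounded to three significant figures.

I = I_cm + Md² = (1/12)ML² + Md² = M·[0.0833333·(1.45)² + (0.737)²] = M·0.71838.
So M = 1.135 / 0.71838 = 1.5799 kg.

1.58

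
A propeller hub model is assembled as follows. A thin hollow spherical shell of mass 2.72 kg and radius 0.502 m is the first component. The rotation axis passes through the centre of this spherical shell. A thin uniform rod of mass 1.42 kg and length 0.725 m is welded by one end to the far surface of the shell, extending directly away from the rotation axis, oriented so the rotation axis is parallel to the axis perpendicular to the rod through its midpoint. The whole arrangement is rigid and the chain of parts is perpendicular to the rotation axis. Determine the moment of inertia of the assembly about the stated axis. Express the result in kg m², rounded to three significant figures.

1.58

Spherical shell: I_cm = (2/3)MR² = (2/3)(2.72)(0.502)² = 0.45697 kg m²; axis through the centre, so I = 0.45697 kg m².
Thin rod: I_cm = (1/12)ML² = (1/12)(1.42)(0.725)² = 0.062199 kg m²; centre at d = 0.502 + 0.3625 = 0.8645 m, so I = I_cm + Md² gives I = 0.062199 + (1.42)(0.8645)² = 1.1235 kg m².
Total I = 0.45697 + 1.1235 = 1.5804 kg m².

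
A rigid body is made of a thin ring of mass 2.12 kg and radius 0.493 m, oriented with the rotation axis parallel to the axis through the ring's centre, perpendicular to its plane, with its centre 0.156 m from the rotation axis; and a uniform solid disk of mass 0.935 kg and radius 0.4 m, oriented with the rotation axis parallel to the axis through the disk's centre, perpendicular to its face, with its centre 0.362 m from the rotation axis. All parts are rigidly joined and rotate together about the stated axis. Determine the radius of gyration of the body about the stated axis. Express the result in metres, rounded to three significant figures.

Thin ring: I_cm = MR² = (2.12)(0.493)² = 0.51526 kg m²; centre at d = 0.156 m, so I = I_cm + Md² gives I = 0.51526 + (2.12)(0.156)² = 0.56686 kg m².
Solid disk: I_cm = (1/2)MR² = (1/2)(0.935)(0.4)² = 0.0748 kg m²; centre at d = 0.362 m, so I = I_cm + Md² gives I = 0.0748 + (0.935)(0.362)² = 0.19733 kg m².
Total I = 0.76418 kg m²; total mass M = 3.055 kg.
k = √(I/M) = √(0.76418/3.055) = 0.50014 m.

0.500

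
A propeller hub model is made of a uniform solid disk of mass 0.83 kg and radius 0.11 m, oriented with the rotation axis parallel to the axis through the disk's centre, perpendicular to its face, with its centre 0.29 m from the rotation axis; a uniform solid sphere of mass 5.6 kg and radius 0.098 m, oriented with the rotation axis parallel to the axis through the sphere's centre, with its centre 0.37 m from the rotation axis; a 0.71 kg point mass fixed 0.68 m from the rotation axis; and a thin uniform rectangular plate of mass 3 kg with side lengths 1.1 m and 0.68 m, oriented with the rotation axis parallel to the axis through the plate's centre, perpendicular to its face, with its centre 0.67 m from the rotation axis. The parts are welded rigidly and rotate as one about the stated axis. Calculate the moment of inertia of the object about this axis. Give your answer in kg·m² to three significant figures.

Solid disk: I_cm = (1/2)MR² = (1/2)(0.83)(0.11)² = 0.0050215 kg·m²; centre at d = 0.29 m, so the parallel axis theorem gives I = 0.0050215 + (0.83)(0.29)² = 0.074824 kg·m².
Solid sphere: I_cm = (2/5)MR² = (2/5)(5.6)(0.098)² = 0.021513 kg·m²; centre at d = 0.37 m, so the parallel axis theorem gives I = 0.021513 + (5.6)(0.37)² = 0.78815 kg·m².
Point mass: I_cm = 0; centre at d = 0.68 m, so the parallel axis theorem gives I = 0 + (0.71)(0.68)² = 0.3283 kg·m².
Rectangular plate: I_cm = (1/12)M(a²+b²) = (1/12)(3)[(1.1)² + (0.68)²] = 0.4181 kg·m²; centre at d = 0.67 m, so the parallel axis theorem gives I = 0.4181 + (3)(0.67)² = 1.7648 kg·m².
Total I = 0.074824 + 0.78815 + 0.3283 + 1.7648 = 2.9561 kg·m².

2.96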